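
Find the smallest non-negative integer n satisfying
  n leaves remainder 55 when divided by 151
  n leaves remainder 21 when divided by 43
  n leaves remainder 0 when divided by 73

From n ≡ 55 (mod 151) write n = 55 + 151t. Substituting into n ≡ 21 (mod 43) gives 151t ≡ 9 (mod 43), and since 22⁻¹ ≡ 2 (mod 43), t ≡ 18. Hence n ≡ 55 + 151·18 = 2773 (mod 6493).
From n ≡ 2773 (mod 6493) write n = 2773 + 6493t. Substituting into n ≡ 0 (mod 73) gives 6493t ≡ 1 (mod 73), and since 69⁻¹ ≡ 18 (mod 73), t ≡ 18. Hence n ≡ 2773 + 6493·18 = 119647 (mod 473989).

119647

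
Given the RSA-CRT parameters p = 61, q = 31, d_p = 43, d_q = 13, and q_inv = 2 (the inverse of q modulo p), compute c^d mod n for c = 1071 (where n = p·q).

m₁ = c^(d_p) mod p: c ≡ 34 (mod 61), and 34^43 mod 61 = 20.
m₂ = c^(d_q) mod q: c ≡ 17 (mod 31), and 17^13 mod 31 = 3.
h = q_inv·(m₁ − m₂) mod p = 2·(20 − 3) mod 61 = 34.
m = m₂ + h·q = 3 + 34·31 = 1057.

1057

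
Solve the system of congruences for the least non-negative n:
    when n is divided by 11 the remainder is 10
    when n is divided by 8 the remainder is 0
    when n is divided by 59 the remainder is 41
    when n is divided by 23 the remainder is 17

14024

The moduli are pairwise coprime; M = 11·8·59·23 = 119416.
M/11 = 10856; 10856 ≡ 10 (mod 11); 10·10 ≡ 1, so inverse 10.
M/8 = 14927; 14927 ≡ 7 (mod 8); 7·7 ≡ 1, so inverse 7.
M/59 = 2024; 2024 ≡ 18 (mod 59); 18·23 ≡ 1, so inverse 23.
M/23 = 5192; 5192 ≡ 17 (mod 23); 17·19 ≡ 1, so inverse 19.
n ≡ 10·10856·10 + 0·14927·7 + 41·2024·23 + 17·5192·19 = 4671248.
4671248 mod 119416 = 14024.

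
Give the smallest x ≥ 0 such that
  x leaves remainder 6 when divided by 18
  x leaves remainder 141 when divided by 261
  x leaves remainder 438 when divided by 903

70872

gcd(18, 261) = 9 and 9 | (141 − 6), so the pair is consistent; merging gives x ≡ 402 (mod 522), where 522 = lcm(18, 261).
gcd(522, 903) = 3 and 3 | (438 − 402), so the pair is consistent; merging gives x ≡ 70872 (mod 157122), where 157122 = lcm(522, 903).
The solution is unique modulo lcm(18, 261, 903) = 157122.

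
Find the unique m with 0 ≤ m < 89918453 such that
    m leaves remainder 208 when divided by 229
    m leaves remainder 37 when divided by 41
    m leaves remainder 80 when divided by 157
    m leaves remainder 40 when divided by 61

The moduli are pairwise coprime; N = 229·41·157·61 = 89918453.
N/229 = 392657; 392657 ≡ 151 (mod 229); 151·91 ≡ 1, so inverse 91.
N/41 = 2193133; 2193133 ≡ 2 (mod 41); 2·21 ≡ 1, so inverse 21.
N/157 = 572729; 572729 ≡ 150 (mod 157); 150·112 ≡ 1, so inverse 112.
N/61 = 1474073; 1474073 ≡ 8 (mod 61); 8·23 ≡ 1, so inverse 23.
m ≡ 208·392657·91 + 37·2193133·21 + 80·572729·112 + 40·1474073·23 = 15624075037.
15624075037 mod 89918453 = 68182668.

68182668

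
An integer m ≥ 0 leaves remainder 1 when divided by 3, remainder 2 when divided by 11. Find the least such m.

13

From m ≡ 1 (mod 3) write m = 1 + 3t. Substituting into m ≡ 2 (mod 11) gives 3t ≡ 1 (mod 11), and since 3⁻¹ ≡ 4 (mod 11), t ≡ 4. Hence m ≡ 1 + 3·4 = 13 (mod 33).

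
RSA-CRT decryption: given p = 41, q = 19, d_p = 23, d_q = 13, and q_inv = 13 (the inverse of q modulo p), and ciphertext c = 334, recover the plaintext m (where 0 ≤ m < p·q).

30

m₁ = c^(d_p) mod p: c ≡ 6 (mod 41), and 6^23 mod 41 = 30.
m₂ = c^(d_q) mod q: c ≡ 11 (mod 19), and 11^13 mod 19 = 11.
h = q_inv·(m₁ − m₂) mod p = 13·(30 − 11) mod 41 = 1.
m = m₂ + h·q = 11 + 1·19 = 30.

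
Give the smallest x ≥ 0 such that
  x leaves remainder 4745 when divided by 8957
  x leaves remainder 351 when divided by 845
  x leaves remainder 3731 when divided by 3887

703391

gcd(8957, 845) = 169 and 169 | (351 − 4745), so the pair is consistent; merging gives x ≡ 31616 (mod 44785), where 44785 = lcm(8957, 845).
gcd(44785, 3887) = 169 and 169 | (3731 − 31616), so the pair is consistent; merging gives x ≡ 703391 (mod 1030055), where 1030055 = lcm(44785, 3887).
The solution is unique modulo lcm(8957, 845, 3887) = 1030055.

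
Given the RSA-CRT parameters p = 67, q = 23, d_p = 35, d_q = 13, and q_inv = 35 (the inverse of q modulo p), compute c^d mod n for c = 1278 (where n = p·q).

1181

m₁ = c^(d_p) mod p: c ≡ 5 (mod 67), and 5^35 mod 67 = 42.
m₂ = c^(d_q) mod q: c ≡ 13 (mod 23), and 13^13 mod 23 = 8.
h = q_inv·(m₁ − m₂) mod p = 35·(42 − 8) mod 67 = 51.
m = m₂ + h·q = 8 + 51·23 = 1181.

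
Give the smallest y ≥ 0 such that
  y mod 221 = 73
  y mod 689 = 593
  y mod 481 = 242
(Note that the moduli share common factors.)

gcd(221, 689) = 13 and 13 | (593 − 73), so the pair is consistent; merging gives y ≡ 10239 (mod 11713), where 11713 = lcm(221, 689).
gcd(11713, 481) = 13 and 13 | (242 − 10239), so the pair is consistent; merging gives y ≡ 150795 (mod 433381), where 433381 = lcm(11713, 481).
The solution is unique modulo lcm(221, 689, 481) = 433381.

150795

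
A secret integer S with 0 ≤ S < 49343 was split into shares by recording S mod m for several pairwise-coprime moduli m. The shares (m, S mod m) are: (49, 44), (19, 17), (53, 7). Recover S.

33609

From S ≡ 44 (mod 49) write S = 44 + 49t. Substituting into S ≡ 17 (mod 19) gives 49t ≡ 11 (mod 19), and since 11⁻¹ ≡ 7 (mod 19), t ≡ 1. Hence S ≡ 44 + 49·1 = 93 (mod 931).
From S ≡ 93 (mod 931) write S = 93 + 931t. Substituting into S ≡ 7 (mod 53) gives 931t ≡ 20 (mod 53), and since 30⁻¹ ≡ 23 (mod 53), t ≡ 36. Hence S ≡ 93 + 931·36 = 33609 (mod 49343).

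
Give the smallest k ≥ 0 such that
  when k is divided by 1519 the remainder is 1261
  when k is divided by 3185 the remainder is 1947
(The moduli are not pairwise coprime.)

Combine the congruences pairwise.
gcd(1519, 3185) = 49 and 49 | (1947 − 1261), so the pair is consistent; merging gives k ≡ 52907 (mod 98735), where 98735 = lcm(1519, 3185).
The solution is unique modulo lcm(1519, 3185) = 98735.

52907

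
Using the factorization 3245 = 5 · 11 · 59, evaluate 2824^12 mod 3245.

1406

Mod 5: 2824 ≡ 4; since 4 | 12, by Fermat 4^12 ≡ 1 (mod 5).
Mod 11: 2824 ≡ 8; by Fermat, exponent reduces to 12 mod 10 = 2; 8^2 ≡ 9 (mod 11).
Mod 59: 2824 ≡ 51; 51^12 ≡ 49 (mod 59).
Combine by CRT: x ≡ 1 (mod 5), x ≡ 9 (mod 11), x ≡ 49 (mod 59) ⇒ x ≡ 1406 (mod 3245).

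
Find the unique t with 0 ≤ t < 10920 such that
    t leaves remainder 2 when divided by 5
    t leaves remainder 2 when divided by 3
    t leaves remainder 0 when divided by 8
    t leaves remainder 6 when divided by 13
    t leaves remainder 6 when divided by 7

7832

From t ≡ 2 (mod 5) write t = 2 + 5s. Substituting into t ≡ 2 (mod 3) gives 5s ≡ 0 (mod 3), and since 2⁻¹ ≡ 2 (mod 3), s ≡ 0. Hence t ≡ 2 + 5·0 = 2 (mod 15).
From t ≡ 2 (mod 15) write t = 2 + 15s. Substituting into t ≡ 0 (mod 8) gives 15s ≡ 6 (mod 8), and since 7⁻¹ ≡ 7 (mod 8), s ≡ 2. Hence t ≡ 2 + 15·2 = 32 (mod 120).
From t ≡ 32 (mod 120) write t = 32 + 120s. Substituting into t ≡ 6 (mod 13) gives 120s ≡ 0 (mod 13), and since 3⁻¹ ≡ 9 (mod 13), s ≡ 0. Hence t ≡ 32 + 120·0 = 32 (mod 1560).
From t ≡ 32 (mod 1560) write t = 32 + 1560s. Substituting into t ≡ 6 (mod 7) gives 1560s ≡ 2 (mod 7), and since 6⁻¹ ≡ 6 (mod 7), s ≡ 5. Hence t ≡ 32 + 1560·5 = 7832 (mod 10920).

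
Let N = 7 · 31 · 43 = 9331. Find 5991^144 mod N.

Mod 7: 5991 ≡ 6; since 6 | 144, by Fermat 6^144 ≡ 1 (mod 7).
Mod 31: 5991 ≡ 8; by Fermat, exponent reduces to 144 mod 30 = 24; 8^24 ≡ 4 (mod 31).
Mod 43: 5991 ≡ 14; by Fermat, exponent reduces to 144 mod 42 = 18; 14^18 ≡ 16 (mod 43).
Combine by CRT: x ≡ 1 (mod 7), x ≡ 4 (mod 31), x ≡ 16 (mod 43) ⇒ x ≡ 9304 (mod 9331).

9304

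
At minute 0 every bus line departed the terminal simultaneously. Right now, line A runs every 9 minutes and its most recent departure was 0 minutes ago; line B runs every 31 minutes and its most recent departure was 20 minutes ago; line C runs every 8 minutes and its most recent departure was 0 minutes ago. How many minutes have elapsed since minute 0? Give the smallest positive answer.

144

The moduli are pairwise coprime; N = 9·31·8 = 2232.
N/9 = 248; 248 ≡ 5 (mod 9); 5·2 ≡ 1, so inverse 2.
N/31 = 72; 72 ≡ 10 (mod 31); 10·28 ≡ 1, so inverse 28.
N/8 = 279; 279 ≡ 7 (mod 8); 7·7 ≡ 1, so inverse 7.
t ≡ 0·248·2 + 20·72·28 + 0·279·7 = 40320.
40320 mod 2232 = 144.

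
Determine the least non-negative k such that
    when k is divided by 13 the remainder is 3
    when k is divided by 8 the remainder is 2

42

From k ≡ 3 (mod 13) write k = 3 + 13t. Substituting into k ≡ 2 (mod 8) gives 13t ≡ 7 (mod 8), and since 5⁻¹ ≡ 5 (mod 8), t ≡ 3. Hence k ≡ 3 + 13·3 = 42 (mod 104).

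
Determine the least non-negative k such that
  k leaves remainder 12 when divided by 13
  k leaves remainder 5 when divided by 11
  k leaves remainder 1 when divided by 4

181

The moduli are pairwise coprime; N = 13·11·4 = 572.
N/13 = 44; 44 ≡ 5 (mod 13); 5·8 ≡ 1, so inverse 8.
N/11 = 52; 52 ≡ 8 (mod 11); 8·7 ≡ 1, so inverse 7.
N/4 = 143; 143 ≡ 3 (mod 4); 3·3 ≡ 1, so inverse 3.
k ≡ 12·44·8 + 5·52·7 + 1·143·3 = 6473.
6473 mod 572 = 181.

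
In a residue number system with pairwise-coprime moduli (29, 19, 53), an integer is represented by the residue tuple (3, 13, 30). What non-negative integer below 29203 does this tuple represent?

5542

From x ≡ 3 (mod 29) write x = 3 + 29t. Substituting into x ≡ 13 (mod 19) gives 29t ≡ 10 (mod 19), and since 10⁻¹ ≡ 2 (mod 19), t ≡ 1. Hence x ≡ 3 + 29·1 = 32 (mod 551).
From x ≡ 32 (mod 551) write x = 32 + 551t. Substituting into x ≡ 30 (mod 53) gives 551t ≡ 51 (mod 53), and since 21⁻¹ ≡ 48 (mod 53), t ≡ 10. Hence x ≡ 32 + 551·10 = 5542 (mod 29203).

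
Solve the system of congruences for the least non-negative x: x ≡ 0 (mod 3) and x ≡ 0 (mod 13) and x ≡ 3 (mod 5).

From x ≡ 0 (mod 3) write x = 0 + 3t. Substituting into x ≡ 0 (mod 13) gives 3t ≡ 0 (mod 13), and since 3⁻¹ ≡ 9 (mod 13), t ≡ 0. Hence x ≡ 0 + 3·0 = 0 (mod 39).
From x ≡ 0 (mod 39) write x = 0 + 39t. Substituting into x ≡ 3 (mod 5) gives 39t ≡ 3 (mod 5), and since 4⁻¹ ≡ 4 (mod 5), t ≡ 2. Hence x ≡ 0 + 39·2 = 78 (mod 195).

78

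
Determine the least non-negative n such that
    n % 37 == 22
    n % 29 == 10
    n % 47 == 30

The moduli are pairwise coprime; M = 37·29·47 = 50431.
M/37 = 1363; 1363 ≡ 31 (mod 37); 31·6 ≡ 1, so inverse 6.
M/29 = 1739; 1739 ≡ 28 (mod 29); 28·28 ≡ 1, so inverse 28.
M/47 = 1073; 1073 ≡ 39 (mod 47); 39·41 ≡ 1, so inverse 41.
n ≡ 22·1363·6 + 10·1739·28 + 30·1073·41 = 1986626.
1986626 mod 50431 = 19817.

19817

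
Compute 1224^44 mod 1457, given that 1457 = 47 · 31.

Mod 47: 1224 ≡ 2; 2^44 ≡ 12 (mod 47).
Mod 31: 1224 ≡ 15; by Fermat, exponent reduces to 44 mod 30 = 14; 15^14 ≡ 2 (mod 31).
Combine by CRT: x ≡ 12 (mod 47), x ≡ 2 (mod 31) ⇒ x ≡ 529 (mod 1457).

529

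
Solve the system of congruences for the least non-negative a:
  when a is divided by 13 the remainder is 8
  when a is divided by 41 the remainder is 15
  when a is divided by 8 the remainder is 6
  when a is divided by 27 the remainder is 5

53438

From a ≡ 8 (mod 13) write a = 8 + 13t. Substituting into a ≡ 15 (mod 41) gives 13t ≡ 7 (mod 41), and since 13⁻¹ ≡ 19 (mod 41), t ≡ 10. Hence a ≡ 8 + 13·10 = 138 (mod 533).
From a ≡ 138 (mod 533) write a = 138 + 533t. Substituting into a ≡ 6 (mod 8) gives 533t ≡ 4 (mod 8), and since 5⁻¹ ≡ 5 (mod 8), t ≡ 4. Hence a ≡ 138 + 533·4 = 2270 (mod 4264).
From a ≡ 2270 (mod 4264) write a = 2270 + 4264t. Substituting into a ≡ 5 (mod 27) gives 4264t ≡ 3 (mod 27), and since 25⁻¹ ≡ 13 (mod 27), t ≡ 12. Hence a ≡ 2270 + 4264·12 = 53438 (mod 115128).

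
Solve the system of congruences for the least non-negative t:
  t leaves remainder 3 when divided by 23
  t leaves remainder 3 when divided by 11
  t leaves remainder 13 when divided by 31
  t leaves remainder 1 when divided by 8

From t ≡ 3 (mod 23) write t = 3 + 23s. Substituting into t ≡ 3 (mod 11) gives 23s ≡ 0 (mod 11), and since 1⁻¹ ≡ 1 (mod 11), s ≡ 0. Hence t ≡ 3 + 23·0 = 3 (mod 253).
From t ≡ 3 (mod 253) write t = 3 + 253s. Substituting into t ≡ 13 (mod 31) gives 253s ≡ 10 (mod 31), and since 5⁻¹ ≡ 25 (mod 31), s ≡ 2. Hence t ≡ 3 + 253·2 = 509 (mod 7843).
From t ≡ 509 (mod 7843) write t = 509 + 7843s. Substituting into t ≡ 1 (mod 8) gives 7843s ≡ 4 (mod 8), and since 3⁻¹ ≡ 3 (mod 8), s ≡ 4. Hence t ≡ 509 + 7843·4 = 31881 (mod 62744).

31881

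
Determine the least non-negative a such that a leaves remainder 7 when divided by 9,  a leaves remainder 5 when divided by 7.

61

Combine the congruences pairwise.
From a ≡ 7 (mod 9) write a = 7 + 9t. Substituting into a ≡ 5 (mod 7) gives 9t ≡ 5 (mod 7), and since 2⁻¹ ≡ 4 (mod 7), t ≡ 6. Hence a ≡ 7 + 9·6 = 61 (mod 63).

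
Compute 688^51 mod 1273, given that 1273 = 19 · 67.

410

Mod 19: 688 ≡ 4; by Fermat, exponent reduces to 51 mod 18 = 15; 4^15 ≡ 11 (mod 19).
Mod 67: 688 ≡ 18; 18^51 ≡ 8 (mod 67).
Combine by CRT: x ≡ 11 (mod 19), x ≡ 8 (mod 67) ⇒ x ≡ 410 (mod 1273).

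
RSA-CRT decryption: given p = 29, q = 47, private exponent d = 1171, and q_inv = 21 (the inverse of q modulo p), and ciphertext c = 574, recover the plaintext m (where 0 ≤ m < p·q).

d_p = d mod (p−1) = 1171 mod 28 = 23; d_q = d mod (q−1) = 21.
m₁ = c^(d_p) mod p: c ≡ 23 (mod 29), and 23^23 mod 29 = 7.
m₂ = c^(d_q) mod q: c ≡ 10 (mod 47), and 10^21 mod 47 = 39.
h = q_inv·(m₁ − m₂) mod p = 21·(7 − 39) mod 29 = 24.
m = m₂ + h·q = 39 + 24·47 = 1167.

1167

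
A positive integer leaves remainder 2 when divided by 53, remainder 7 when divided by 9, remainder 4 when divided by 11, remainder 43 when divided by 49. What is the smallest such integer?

Combine the congruences pairwise.
From x ≡ 2 (mod 53) write x = 2 + 53t. Substituting into x ≡ 7 (mod 9) gives 53t ≡ 5 (mod 9), and since 8⁻¹ ≡ 8 (mod 9), t ≡ 4. Hence x ≡ 2 + 53·4 = 214 (mod 477).
From x ≡ 214 (mod 477) write x = 214 + 477t. Substituting into x ≡ 4 (mod 11) gives 477t ≡ 10 (mod 11), and since 4⁻¹ ≡ 3 (mod 11), t ≡ 8. Hence x ≡ 214 + 477·8 = 4030 (mod 5247).
From x ≡ 4030 (mod 5247) write x = 4030 + 5247t. Substituting into x ≡ 43 (mod 49) gives 5247t ≡ 31 (mod 49), and since 4⁻¹ ≡ 37 (mod 49), t ≡ 20. Hence x ≡ 4030 + 5247·20 = 108970 (mod 257103).

108970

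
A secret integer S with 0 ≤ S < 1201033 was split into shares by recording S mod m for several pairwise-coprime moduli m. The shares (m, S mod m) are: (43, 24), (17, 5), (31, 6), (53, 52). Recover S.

99268

From S ≡ 24 (mod 43) write S = 24 + 43t. Substituting into S ≡ 5 (mod 17) gives 43t ≡ 15 (mod 17), and since 9⁻¹ ≡ 2 (mod 17), t ≡ 13. Hence S ≡ 24 + 43·13 = 583 (mod 731).
From S ≡ 583 (mod 731) write S = 583 + 731t. Substituting into S ≡ 6 (mod 31) gives 731t ≡ 12 (mod 31), and since 18⁻¹ ≡ 19 (mod 31), t ≡ 11. Hence S ≡ 583 + 731·11 = 8624 (mod 22661).
From S ≡ 8624 (mod 22661) write S = 8624 + 22661t. Substituting into S ≡ 52 (mod 53) gives 22661t ≡ 14 (mod 53), and since 30⁻¹ ≡ 23 (mod 53), t ≡ 4. Hence S ≡ 8624 + 22661·4 = 99268 (mod 1201033).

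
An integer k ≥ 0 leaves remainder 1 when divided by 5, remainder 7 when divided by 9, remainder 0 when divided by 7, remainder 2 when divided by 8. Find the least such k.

The moduli are pairwise coprime; N = 5·9·7·8 = 2520.
N/5 = 504; 504 ≡ 4 (mod 5); 4·4 ≡ 1, so inverse 4.
N/9 = 280; 280 ≡ 1 (mod 9), inverse 1.
N/7 = 360; 360 ≡ 3 (mod 7); 3·5 ≡ 1, so inverse 5.
N/8 = 315; 315 ≡ 3 (mod 8); 3·3 ≡ 1, so inverse 3.
k ≡ 1·504·4 + 7·280·1 + 0·360·5 + 2·315·3 = 5866.
5866 mod 2520 = 826.

826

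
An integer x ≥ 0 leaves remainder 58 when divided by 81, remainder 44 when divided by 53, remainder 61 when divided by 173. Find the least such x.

The moduli are pairwise coprime; N = 81·53·173 = 742689.
N/81 = 9169; 9169 ≡ 16 (mod 81); 16·76 ≡ 1, so inverse 76.
N/53 = 14013; 14013 ≡ 21 (mod 53); 21·48 ≡ 1, so inverse 48.
N/173 = 4293; 4293 ≡ 141 (mod 173); 141·27 ≡ 1, so inverse 27.
x ≡ 58·9169·76 + 44·14013·48 + 61·4293·27 = 77082979.
77082979 mod 742689 = 586012.

586012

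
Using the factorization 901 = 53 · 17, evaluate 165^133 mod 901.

Mod 53: 165 ≡ 6; by Fermat, exponent reduces to 133 mod 52 = 29; 6^29 ≡ 4 (mod 53).
Mod 17: 165 ≡ 12; by Fermat, exponent reduces to 133 mod 16 = 5; 12^5 ≡ 3 (mod 17).
Combine by CRT: x ≡ 4 (mod 53), x ≡ 3 (mod 17) ⇒ x ≡ 428 (mod 901).

428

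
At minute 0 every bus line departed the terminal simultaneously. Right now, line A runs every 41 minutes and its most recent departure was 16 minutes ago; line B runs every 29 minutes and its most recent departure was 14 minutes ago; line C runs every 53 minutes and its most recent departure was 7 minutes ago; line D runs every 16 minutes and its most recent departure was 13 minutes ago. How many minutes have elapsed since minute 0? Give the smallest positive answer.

59261

The moduli are pairwise coprime; N = 41·29·53·16 = 1008272.
N/41 = 24592; 24592 ≡ 33 (mod 41); 33·5 ≡ 1, so inverse 5.
N/29 = 34768; 34768 ≡ 26 (mod 29); 26·19 ≡ 1, so inverse 19.
N/53 = 19024; 19024 ≡ 50 (mod 53); 50·35 ≡ 1, so inverse 35.
N/16 = 63017; 63017 ≡ 9 (mod 16); 9·9 ≡ 1, so inverse 9.
t ≡ 16·24592·5 + 14·34768·19 + 7·19024·35 + 13·63017·9 = 23249517.
23249517 mod 1008272 = 59261.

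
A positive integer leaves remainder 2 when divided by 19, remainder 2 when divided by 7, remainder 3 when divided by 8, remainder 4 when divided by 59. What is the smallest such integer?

55995

From m ≡ 2 (mod 19) write m = 2 + 19t. Substituting into m ≡ 2 (mod 7) gives 19t ≡ 0 (mod 7), and since 5⁻¹ ≡ 3 (mod 7), t ≡ 0. Hence m ≡ 2 + 19·0 = 2 (mod 133).
From m ≡ 2 (mod 133) write m = 2 + 133t. Substituting into m ≡ 3 (mod 8) gives 133t ≡ 1 (mod 8), and since 5⁻¹ ≡ 5 (mod 8), t ≡ 5. Hence m ≡ 2 + 133·5 = 667 (mod 1064).
From m ≡ 667 (mod 1064) write m = 667 + 1064t. Substituting into m ≡ 4 (mod 59) gives 1064t ≡ 45 (mod 59), and since 2⁻¹ ≡ 30 (mod 59), t ≡ 52. Hence m ≡ 667 + 1064·52 = 55995 (mod 62776).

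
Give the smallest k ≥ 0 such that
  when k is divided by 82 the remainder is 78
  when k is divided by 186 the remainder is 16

gcd(82, 186) = 2 and 2 | (16 − 78), so the pair is consistent; merging gives k ≡ 2620 (mod 7626), where 7626 = lcm(82, 186).
The solution is unique modulo lcm(82, 186) = 7626.

2620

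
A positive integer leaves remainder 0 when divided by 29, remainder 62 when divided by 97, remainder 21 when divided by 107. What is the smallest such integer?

The moduli are pairwise coprime; N = 29·97·107 = 300991.
N/29 = 10379; 10379 ≡ 26 (mod 29); 26·19 ≡ 1, so inverse 19.
N/97 = 3103; 3103 ≡ 96 (mod 97); 96·96 ≡ 1, so inverse 96.
N/107 = 2813; 2813 ≡ 31 (mod 107); 31·38 ≡ 1, so inverse 38.
x ≡ 0·10379·19 + 62·3103·96 + 21·2813·38 = 20713830.
20713830 mod 300991 = 246442.

246442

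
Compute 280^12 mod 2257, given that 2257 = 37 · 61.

766

Mod 37: 280 ≡ 21; 21^12 ≡ 26 (mod 37).
Mod 61: 280 ≡ 36; 36^12 ≡ 34 (mod 61).
Combine by CRT: x ≡ 26 (mod 37), x ≡ 34 (mod 61) ⇒ x ≡ 766 (mod 2257).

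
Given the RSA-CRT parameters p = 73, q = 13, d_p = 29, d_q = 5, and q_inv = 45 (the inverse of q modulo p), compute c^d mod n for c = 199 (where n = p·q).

478

m₁ = c^(d_p) mod p: c ≡ 53 (mod 73), and 53^29 mod 73 = 40.
m₂ = c^(d_q) mod q: c ≡ 4 (mod 13), and 4^5 mod 13 = 10.
h = q_inv·(m₁ − m₂) mod p = 45·(40 − 10) mod 73 = 36.
m = m₂ + h·q = 10 + 36·13 = 478.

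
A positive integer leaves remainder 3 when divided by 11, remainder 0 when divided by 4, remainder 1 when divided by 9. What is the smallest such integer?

388

From k ≡ 3 (mod 11) write k = 3 + 11t. Substituting into k ≡ 0 (mod 4) gives 11t ≡ 1 (mod 4), and since 3⁻¹ ≡ 3 (mod 4), t ≡ 3. Hence k ≡ 3 + 11·3 = 36 (mod 44).
From k ≡ 36 (mod 44) write k = 36 + 44t. Substituting into k ≡ 1 (mod 9) gives 44t ≡ 1 (mod 9), and since 8⁻¹ ≡ 8 (mod 9), t ≡ 8. Hence k ≡ 36 + 44·8 = 388 (mod 396).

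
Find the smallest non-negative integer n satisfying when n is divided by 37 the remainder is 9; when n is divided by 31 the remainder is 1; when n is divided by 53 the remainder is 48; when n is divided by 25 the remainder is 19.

162069

From n ≡ 9 (mod 37) write n = 9 + 37t. Substituting into n ≡ 1 (mod 31) gives 37t ≡ 23 (mod 31), and since 6⁻¹ ≡ 26 (mod 31), t ≡ 9. Hence n ≡ 9 + 37·9 = 342 (mod 1147).
From n ≡ 342 (mod 1147) write n = 342 + 1147t. Substituting into n ≡ 48 (mod 53) gives 1147t ≡ 24 (mod 53), and since 34⁻¹ ≡ 39 (mod 53), t ≡ 35. Hence n ≡ 342 + 1147·35 = 40487 (mod 60791).
From n ≡ 40487 (mod 60791) write n = 40487 + 60791t. Substituting into n ≡ 19 (mod 25) gives 60791t ≡ 7 (mod 25), and since 16⁻¹ ≡ 11 (mod 25), t ≡ 2. Hence n ≡ 40487 + 60791·2 = 162069 (mod 1519775).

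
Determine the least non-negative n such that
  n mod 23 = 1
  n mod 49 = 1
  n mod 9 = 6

Combine the congruences pairwise.
From n ≡ 1 (mod 23) write n = 1 + 23t. Substituting into n ≡ 1 (mod 49) gives 23t ≡ 0 (mod 49), and since 23⁻¹ ≡ 32 (mod 49), t ≡ 0. Hence n ≡ 1 + 23·0 = 1 (mod 1127).
From n ≡ 1 (mod 1127) write n = 1 + 1127t. Substituting into n ≡ 6 (mod 9) gives 1127t ≡ 5 (mod 9), and since 2⁻¹ ≡ 5 (mod 9), t ≡ 7. Hence n ≡ 1 + 1127·7 = 7890 (mod 10143).

7890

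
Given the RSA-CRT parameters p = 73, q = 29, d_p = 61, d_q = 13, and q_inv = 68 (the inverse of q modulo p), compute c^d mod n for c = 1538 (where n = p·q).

1712

m₁ = c^(d_p) mod p: c ≡ 5 (mod 73), and 5^61 mod 73 = 33.
m₂ = c^(d_q) mod q: c ≡ 1 (mod 29), and 1^13 mod 29 = 1.
h = q_inv·(m₁ − m₂) mod p = 68·(33 − 1) mod 73 = 59.
m = m₂ + h·q = 1 + 59·29 = 1712.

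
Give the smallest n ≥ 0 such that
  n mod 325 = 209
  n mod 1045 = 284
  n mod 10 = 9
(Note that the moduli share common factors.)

120459

gcd(325, 1045) = 5 and 5 | (284 − 209), so the pair is consistent; merging gives n ≡ 52534 (mod 67925), where 67925 = lcm(325, 1045).
gcd(67925, 10) = 5 and 5 | (9 − 52534), so the pair is consistent; merging gives n ≡ 120459 (mod 135850), where 135850 = lcm(67925, 10).
The solution is unique modulo lcm(325, 1045, 10) = 135850.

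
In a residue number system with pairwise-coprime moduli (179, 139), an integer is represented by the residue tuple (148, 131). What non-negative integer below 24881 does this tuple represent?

Combine the congruences pairwise.
From x ≡ 148 (mod 179) write x = 148 + 179t. Substituting into x ≡ 131 (mod 139) gives 179t ≡ 122 (mod 139), and since 40⁻¹ ≡ 73 (mod 139), t ≡ 10. Hence x ≡ 148 + 179·10 = 1938 (mod 24881).

1938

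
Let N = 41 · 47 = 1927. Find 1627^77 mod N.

644

Mod 41: 1627 ≡ 28; by Fermat, exponent reduces to 77 mod 40 = 37; 28^37 ≡ 29 (mod 41).
Mod 47: 1627 ≡ 29; by Fermat, exponent reduces to 77 mod 46 = 31; 29^31 ≡ 33 (mod 47).
Combine by CRT: x ≡ 29 (mod 41), x ≡ 33 (mod 47) ⇒ x ≡ 644 (mod 1927).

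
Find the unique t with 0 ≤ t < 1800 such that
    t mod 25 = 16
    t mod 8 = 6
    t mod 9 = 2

1766

The moduli are pairwise coprime; N = 25·8·9 = 1800.
N/25 = 72; 72 ≡ 22 (mod 25); 22·8 ≡ 1, so inverse 8.
N/8 = 225; 225 ≡ 1 (mod 8), inverse 1.
N/9 = 200; 200 ≡ 2 (mod 9); 2·5 ≡ 1, so inverse 5.
t ≡ 16·72·8 + 6·225·1 + 2·200·5 = 12566.
12566 mod 1800 = 1766.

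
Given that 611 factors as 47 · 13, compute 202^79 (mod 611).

Mod 47: 202 ≡ 14; by Fermat, exponent reduces to 79 mod 46 = 33; 14^33 ≡ 9 (mod 47).
Mod 13: 202 ≡ 7; by Fermat, exponent reduces to 79 mod 12 = 7; 7^7 ≡ 6 (mod 13).
Combine by CRT: x ≡ 9 (mod 47), x ≡ 6 (mod 13) ⇒ x ≡ 526 (mod 611).

526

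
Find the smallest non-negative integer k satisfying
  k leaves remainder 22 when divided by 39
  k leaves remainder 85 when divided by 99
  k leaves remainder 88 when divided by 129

37111

gcd(39, 99) = 3 and 3 | (85 − 22), so the pair is consistent; merging gives k ≡ 1075 (mod 1287), where 1287 = lcm(39, 99).
gcd(1287, 129) = 3 and 3 | (88 − 1075), so the pair is consistent; merging gives k ≡ 37111 (mod 55341), where 55341 = lcm(1287, 129).
The solution is unique modulo lcm(39, 99, 129) = 55341.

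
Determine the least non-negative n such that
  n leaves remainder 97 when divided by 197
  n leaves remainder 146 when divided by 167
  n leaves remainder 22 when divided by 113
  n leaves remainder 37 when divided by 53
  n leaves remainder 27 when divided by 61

From n ≡ 97 (mod 197) write n = 97 + 197t. Substituting into n ≡ 146 (mod 167) gives 197t ≡ 49 (mod 167), and since 30⁻¹ ≡ 39 (mod 167), t ≡ 74. Hence n ≡ 97 + 197·74 = 14675 (mod 32899).
From n ≡ 14675 (mod 32899) write n = 14675 + 32899t. Substituting into n ≡ 22 (mod 113) gives 32899t ≡ 37 (mod 113), and since 16⁻¹ ≡ 106 (mod 113), t ≡ 80. Hence n ≡ 14675 + 32899·80 = 2646595 (mod 3717587).
From n ≡ 2646595 (mod 3717587) write n = 2646595 + 3717587t. Substituting into n ≡ 37 (mod 53) gives 3717587t ≡ 50 (mod 53), and since 8⁻¹ ≡ 20 (mod 53), t ≡ 46. Hence n ≡ 2646595 + 3717587·46 = 173655597 (mod 197032111).
From n ≡ 173655597 (mod 197032111) write n = 173655597 + 197032111t. Substituting into n ≡ 27 (mod 61) gives 197032111t ≡ 23 (mod 61), and since 37⁻¹ ≡ 33 (mod 61), t ≡ 27. Hence n ≡ 173655597 + 197032111·27 = 5493522594 (mod 12018958771).

5493522594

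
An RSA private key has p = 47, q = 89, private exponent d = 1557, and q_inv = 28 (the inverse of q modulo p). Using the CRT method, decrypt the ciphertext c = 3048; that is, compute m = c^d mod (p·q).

1201

d_p = d mod (p−1) = 1557 mod 46 = 39; d_q = d mod (q−1) = 61.
m₁ = c^(d_p) mod p: c ≡ 40 (mod 47), and 40^39 mod 47 = 26.
m₂ = c^(d_q) mod q: c ≡ 22 (mod 89), and 22^61 mod 89 = 44.
h = q_inv·(m₁ − m₂) mod p = 28·(26 − 44) mod 47 = 13.
m = m₂ + h·q = 44 + 13·89 = 1201.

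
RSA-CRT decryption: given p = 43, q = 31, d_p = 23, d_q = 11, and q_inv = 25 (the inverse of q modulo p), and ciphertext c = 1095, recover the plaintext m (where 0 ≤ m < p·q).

546

m₁ = c^(d_p) mod p: c ≡ 20 (mod 43), and 20^23 mod 43 = 30.
m₂ = c^(d_q) mod q: c ≡ 10 (mod 31), and 10^11 mod 31 = 19.
h = q_inv·(m₁ − m₂) mod p = 25·(30 − 19) mod 43 = 17.
m = m₂ + h·q = 19 + 17·31 = 546.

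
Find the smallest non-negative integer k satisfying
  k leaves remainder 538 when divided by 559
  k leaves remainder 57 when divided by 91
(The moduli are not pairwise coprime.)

3333

gcd(559, 91) = 13 and 13 | (57 − 538), so the pair is consistent; merging gives k ≡ 3333 (mod 3913), where 3913 = lcm(559, 91).
The solution is unique modulo lcm(559, 91) = 3913.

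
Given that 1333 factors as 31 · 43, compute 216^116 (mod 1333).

1

Mod 31: 216 ≡ 30; by Fermat, exponent reduces to 116 mod 30 = 26; 30^26 ≡ 1 (mod 31).
Mod 43: 216 ≡ 1; by Fermat, exponent reduces to 116 mod 42 = 32; 1^32 ≡ 1 (mod 43).
Combine by CRT: x ≡ 1 (mod 31), x ≡ 1 (mod 43) ⇒ x ≡ 1 (mod 1333).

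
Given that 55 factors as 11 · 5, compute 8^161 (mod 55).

8

Mod 11: 8 ≡ 8; by Fermat, exponent reduces to 161 mod 10 = 1; 8^1 ≡ 8 (mod 11).
Mod 5: 8 ≡ 3; by Fermat, exponent reduces to 161 mod 4 = 1; 3^1 ≡ 3 (mod 5).
Combine by CRT: x ≡ 8 (mod 11), x ≡ 3 (mod 5) ⇒ x ≡ 8 (mod 55).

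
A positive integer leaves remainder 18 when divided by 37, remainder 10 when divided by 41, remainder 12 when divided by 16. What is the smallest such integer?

The moduli are pairwise coprime; N = 37·41·16 = 24272.
N/37 = 656; 656 ≡ 27 (mod 37); 27·11 ≡ 1, so inverse 11.
N/41 = 592; 592 ≡ 18 (mod 41); 18·16 ≡ 1, so inverse 16.
N/16 = 1517; 1517 ≡ 13 (mod 16); 13·5 ≡ 1, so inverse 5.
a ≡ 18·656·11 + 10·592·16 + 12·1517·5 = 315628.
315628 mod 24272 = 92.

92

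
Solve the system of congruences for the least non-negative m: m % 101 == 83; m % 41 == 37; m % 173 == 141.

105325

Combine the congruences pairwise.
From m ≡ 83 (mod 101) write m = 83 + 101t. Substituting into m ≡ 37 (mod 41) gives 101t ≡ 36 (mod 41), and since 19⁻¹ ≡ 13 (mod 41), t ≡ 17. Hence m ≡ 83 + 101·17 = 1800 (mod 4141).
From m ≡ 1800 (mod 4141) write m = 1800 + 4141t. Substituting into m ≡ 141 (mod 173) gives 4141t ≡ 71 (mod 173), and since 162⁻¹ ≡ 110 (mod 173), t ≡ 25. Hence m ≡ 1800 + 4141·25 = 105325 (mod 716393).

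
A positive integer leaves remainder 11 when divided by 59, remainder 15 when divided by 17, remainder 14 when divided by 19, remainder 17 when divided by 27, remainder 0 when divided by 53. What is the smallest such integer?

Combine the congruences pairwise.
From m ≡ 11 (mod 59) write m = 11 + 59t. Substituting into m ≡ 15 (mod 17) gives 59t ≡ 4 (mod 17), and since 8⁻¹ ≡ 15 (mod 17), t ≡ 9. Hence m ≡ 11 + 59·9 = 542 (mod 1003).
From m ≡ 542 (mod 1003) write m = 542 + 1003t. Substituting into m ≡ 14 (mod 19) gives 1003t ≡ 4 (mod 19), and since 15⁻¹ ≡ 14 (mod 19), t ≡ 18. Hence m ≡ 542 + 1003·18 = 18596 (mod 19057).
From m ≡ 18596 (mod 19057) write m = 18596 + 19057t. Substituting into m ≡ 17 (mod 27) gives 19057t ≡ 24 (mod 27), and since 22⁻¹ ≡ 16 (mod 27), t ≡ 6. Hence m ≡ 18596 + 19057·6 = 132938 (mod 514539).
From m ≡ 132938 (mod 514539) write m = 132938 + 514539t. Substituting into m ≡ 0 (mod 53) gives 514539t ≡ 39 (mod 53), and since 15⁻¹ ≡ 46 (mod 53), t ≡ 45. Hence m ≡ 132938 + 514539·45 = 23287193 (mod 27270567).

23287193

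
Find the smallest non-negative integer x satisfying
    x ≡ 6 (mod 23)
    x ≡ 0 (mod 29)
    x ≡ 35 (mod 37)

The moduli are pairwise coprime; N = 23·29·37 = 24679.
N/23 = 1073; 1073 ≡ 15 (mod 23); 15·20 ≡ 1, so inverse 20.
N/29 = 851; 851 ≡ 10 (mod 29); 10·3 ≡ 1, so inverse 3.
N/37 = 667; 667 ≡ 1 (mod 37), inverse 1.
x ≡ 6·1073·20 + 0·851·3 + 35·667·1 = 152105.
152105 mod 24679 = 4031.

4031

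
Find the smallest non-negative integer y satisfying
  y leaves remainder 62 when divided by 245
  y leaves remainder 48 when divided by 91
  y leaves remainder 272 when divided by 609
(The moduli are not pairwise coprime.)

Combine the congruences pairwise.
gcd(245, 91) = 7 and 7 | (48 − 62), so the pair is consistent; merging gives y ≡ 1777 (mod 3185), where 3185 = lcm(245, 91).
gcd(3185, 609) = 7 and 7 | (272 − 1777), so the pair is consistent; merging gives y ≡ 36812 (mod 277095), where 277095 = lcm(3185, 609).
The solution is unique modulo lcm(245, 91, 609) = 277095.

36812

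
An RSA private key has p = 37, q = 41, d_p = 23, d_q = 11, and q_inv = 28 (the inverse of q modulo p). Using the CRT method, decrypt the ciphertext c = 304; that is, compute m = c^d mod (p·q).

421

m₁ = c^(d_p) mod p: c ≡ 8 (mod 37), and 8^23 mod 37 = 14.
m₂ = c^(d_q) mod q: c ≡ 17 (mod 41), and 17^11 mod 41 = 11.
h = q_inv·(m₁ − m₂) mod p = 28·(14 − 11) mod 37 = 10.
m = m₂ + h·q = 11 + 10·41 = 421.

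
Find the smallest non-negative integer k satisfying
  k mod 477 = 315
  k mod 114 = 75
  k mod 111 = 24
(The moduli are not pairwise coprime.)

gcd(477, 114) = 3 and 3 | (75 − 315), so the pair is consistent; merging gives k ≡ 15579 (mod 18126), where 18126 = lcm(477, 114).
gcd(18126, 111) = 3 and 3 | (24 − 15579), so the pair is consistent; merging gives k ≡ 251217 (mod 670662), where 670662 = lcm(18126, 111).
The solution is unique modulo lcm(477, 114, 111) = 670662.

251217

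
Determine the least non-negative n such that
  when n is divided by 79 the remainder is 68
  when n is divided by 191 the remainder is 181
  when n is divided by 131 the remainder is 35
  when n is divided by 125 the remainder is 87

From n ≡ 68 (mod 79) write n = 68 + 79t. Substituting into n ≡ 181 (mod 191) gives 79t ≡ 113 (mod 191), and since 79⁻¹ ≡ 162 (mod 191), t ≡ 161. Hence n ≡ 68 + 79·161 = 12787 (mod 15089).
From n ≡ 12787 (mod 15089) write n = 12787 + 15089t. Substituting into n ≡ 35 (mod 131) gives 15089t ≡ 86 (mod 131), and since 24⁻¹ ≡ 71 (mod 131), t ≡ 80. Hence n ≡ 12787 + 15089·80 = 1219907 (mod 1976659).
From n ≡ 1219907 (mod 1976659) write n = 1219907 + 1976659t. Substituting into n ≡ 87 (mod 125) gives 1976659t ≡ 55 (mod 125), and since 34⁻¹ ≡ 114 (mod 125), t ≡ 20. Hence n ≡ 1219907 + 1976659·20 = 40753087 (mod 247082375).

40753087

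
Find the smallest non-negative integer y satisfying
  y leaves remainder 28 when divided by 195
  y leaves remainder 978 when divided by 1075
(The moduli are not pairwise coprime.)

Combine the congruences pairwise.
gcd(195, 1075) = 5 and 5 | (978 − 28), so the pair is consistent; merging gives y ≡ 11728 (mod 41925), where 41925 = lcm(195, 1075).
The solution is unique modulo lcm(195, 1075) = 41925.

11728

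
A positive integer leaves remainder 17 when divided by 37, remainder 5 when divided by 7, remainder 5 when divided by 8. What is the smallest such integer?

1349

The moduli are pairwise coprime; N = 37·7·8 = 2072.
N/37 = 56; 56 ≡ 19 (mod 37); 19·2 ≡ 1, so inverse 2.
N/7 = 296; 296 ≡ 2 (mod 7); 2·4 ≡ 1, so inverse 4.
N/8 = 259; 259 ≡ 3 (mod 8); 3·3 ≡ 1, so inverse 3.
m ≡ 17·56·2 + 5·296·4 + 5·259·3 = 11709.
11709 mod 2072 = 1349.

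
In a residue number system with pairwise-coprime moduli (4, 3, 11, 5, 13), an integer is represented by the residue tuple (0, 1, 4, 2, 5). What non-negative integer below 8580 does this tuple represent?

The moduli are pairwise coprime; N = 4·3·11·5·13 = 8580.
N/4 = 2145; 2145 ≡ 1 (mod 4), inverse 1.
N/3 = 2860; 2860 ≡ 1 (mod 3), inverse 1.
N/11 = 780; 780 ≡ 10 (mod 11); 10·10 ≡ 1, so inverse 10.
N/5 = 1716; 1716 ≡ 1 (mod 5), inverse 1.
N/13 = 660; 660 ≡ 10 (mod 13); 10·4 ≡ 1, so inverse 4.
x ≡ 0·2145·1 + 1·2860·1 + 4·780·10 + 2·1716·1 + 5·660·4 = 50692.
50692 mod 8580 = 7792.

7792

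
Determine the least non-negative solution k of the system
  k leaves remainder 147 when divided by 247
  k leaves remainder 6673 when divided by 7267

137479

gcd(247, 7267) = 13 and 13 | (6673 − 147), so the pair is consistent; merging gives k ≡ 137479 (mod 138073), where 138073 = lcm(247, 7267).
The solution is unique modulo lcm(247, 7267) = 138073.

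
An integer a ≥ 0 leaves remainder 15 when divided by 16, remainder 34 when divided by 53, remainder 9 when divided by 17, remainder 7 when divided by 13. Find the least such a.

155695

Combine the congruences pairwise.
From a ≡ 15 (mod 16) write a = 15 + 16t. Substituting into a ≡ 34 (mod 53) gives 16t ≡ 19 (mod 53), and since 16⁻¹ ≡ 10 (mod 53), t ≡ 31. Hence a ≡ 15 + 16·31 = 511 (mod 848).
From a ≡ 511 (mod 848) write a = 511 + 848t. Substituting into a ≡ 9 (mod 17) gives 848t ≡ 8 (mod 17), and since 15⁻¹ ≡ 8 (mod 17), t ≡ 13. Hence a ≡ 511 + 848·13 = 11535 (mod 14416).
From a ≡ 11535 (mod 14416) write a = 11535 + 14416t. Substituting into a ≡ 7 (mod 13) gives 14416t ≡ 3 (mod 13), and since 12⁻¹ ≡ 12 (mod 13), t ≡ 10. Hence a ≡ 11535 + 14416·10 = 155695 (mod 187408).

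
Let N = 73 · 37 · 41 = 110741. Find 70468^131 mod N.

103508

Mod 73: 70468 ≡ 23; by Fermat, exponent reduces to 131 mod 72 = 59; 23^59 ≡ 67 (mod 73).
Mod 37: 70468 ≡ 20; by Fermat, exponent reduces to 131 mod 36 = 23; 20^23 ≡ 19 (mod 37).
Mod 41: 70468 ≡ 30; by Fermat, exponent reduces to 131 mod 40 = 11; 30^11 ≡ 24 (mod 41).
Combine by CRT: x ≡ 67 (mod 73), x ≡ 19 (mod 37), x ≡ 24 (mod 41) ⇒ x ≡ 103508 (mod 110741).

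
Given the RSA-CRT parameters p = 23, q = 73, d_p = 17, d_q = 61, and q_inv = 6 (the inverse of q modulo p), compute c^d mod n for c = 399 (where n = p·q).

m₁ = c^(d_p) mod p: c ≡ 8 (mod 23), and 8^17 mod 23 = 13.
m₂ = c^(d_q) mod q: c ≡ 34 (mod 73), and 34^61 mod 73 = 14.
h = q_inv·(m₁ − m₂) mod p = 6·(13 − 14) mod 23 = 17.
m = m₂ + h·q = 14 + 17·73 = 1255.

1255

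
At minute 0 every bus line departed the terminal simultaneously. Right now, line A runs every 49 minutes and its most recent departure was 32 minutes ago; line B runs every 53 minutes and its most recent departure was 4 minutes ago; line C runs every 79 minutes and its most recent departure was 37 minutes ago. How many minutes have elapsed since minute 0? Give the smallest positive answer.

47121

The moduli are pairwise coprime; N = 49·53·79 = 205163.
N/49 = 4187; 4187 ≡ 22 (mod 49); 22·29 ≡ 1, so inverse 29.
N/53 = 3871; 3871 ≡ 2 (mod 53); 2·27 ≡ 1, so inverse 27.
N/79 = 2597; 2597 ≡ 69 (mod 79); 69·71 ≡ 1, so inverse 71.
t ≡ 32·4187·29 + 4·3871·27 + 37·2597·71 = 11125923.
11125923 mod 205163 = 47121.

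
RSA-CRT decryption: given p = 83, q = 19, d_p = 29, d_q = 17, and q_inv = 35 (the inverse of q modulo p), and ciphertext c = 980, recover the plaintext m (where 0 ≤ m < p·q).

m₁ = c^(d_p) mod p: c ≡ 67 (mod 83), and 67^29 mod 83 = 24.
m₂ = c^(d_q) mod q: c ≡ 11 (mod 19), and 11^17 mod 19 = 7.
h = q_inv·(m₁ − m₂) mod p = 35·(24 − 7) mod 83 = 14.
m = m₂ + h·q = 7 + 14·19 = 273.

273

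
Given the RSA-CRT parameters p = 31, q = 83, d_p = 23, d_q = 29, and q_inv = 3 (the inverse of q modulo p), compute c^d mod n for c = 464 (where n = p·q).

1270

m₁ = c^(d_p) mod p: c ≡ 30 (mod 31), and 30^23 mod 31 = 30.
m₂ = c^(d_q) mod q: c ≡ 49 (mod 83), and 49^29 mod 83 = 25.
h = q_inv·(m₁ − m₂) mod p = 3·(30 − 25) mod 31 = 15.
m = m₂ + h·q = 25 + 15·83 = 1270.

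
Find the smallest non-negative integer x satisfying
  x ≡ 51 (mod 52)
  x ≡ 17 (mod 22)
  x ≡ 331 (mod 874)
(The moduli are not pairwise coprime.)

183871

gcd(52, 22) = 2 and 2 | (17 − 51), so the pair is consistent; merging gives x ≡ 259 (mod 572), where 572 = lcm(52, 22).
gcd(572, 874) = 2 and 2 | (331 − 259), so the pair is consistent; merging gives x ≡ 183871 (mod 249964), where 249964 = lcm(572, 874).
The solution is unique modulo lcm(52, 22, 874) = 249964.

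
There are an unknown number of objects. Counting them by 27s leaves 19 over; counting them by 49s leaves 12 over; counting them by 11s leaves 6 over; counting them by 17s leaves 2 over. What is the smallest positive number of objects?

Combine the congruences pairwise.
From N ≡ 19 (mod 27) write N = 19 + 27t. Substituting into N ≡ 12 (mod 49) gives 27t ≡ 42 (mod 49), and since 27⁻¹ ≡ 20 (mod 49), t ≡ 7. Hence N ≡ 19 + 27·7 = 208 (mod 1323).
From N ≡ 208 (mod 1323) write N = 208 + 1323t. Substituting into N ≡ 6 (mod 11) gives 1323t ≡ 7 (mod 11), and since 3⁻¹ ≡ 4 (mod 11), t ≡ 6. Hence N ≡ 208 + 1323·6 = 8146 (mod 14553).
From N ≡ 8146 (mod 14553) write N = 8146 + 14553t. Substituting into N ≡ 2 (mod 17) gives 14553t ≡ 16 (mod 17), and since 1⁻¹ ≡ 1 (mod 17), t ≡ 16. Hence N ≡ 8146 + 14553·16 = 240994 (mod 247401).

240994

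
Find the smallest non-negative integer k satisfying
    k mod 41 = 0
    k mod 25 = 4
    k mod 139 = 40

76629

From k ≡ 0 (mod 41) write k = 0 + 41t. Substituting into k ≡ 4 (mod 25) gives 41t ≡ 4 (mod 25), and since 16⁻¹ ≡ 11 (mod 25), t ≡ 19. Hence k ≡ 0 + 41·19 = 779 (mod 1025).
From k ≡ 779 (mod 1025) write k = 779 + 1025t. Substituting into k ≡ 40 (mod 139) gives 1025t ≡ 95 (mod 139), and since 52⁻¹ ≡ 131 (mod 139), t ≡ 74. Hence k ≡ 779 + 1025·74 = 76629 (mod 142475).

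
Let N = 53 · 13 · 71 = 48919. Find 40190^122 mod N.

Mod 53: 40190 ≡ 16; by Fermat, exponent reduces to 122 mod 52 = 18; 16^18 ≡ 24 (mod 53).
Mod 13: 40190 ≡ 7; by Fermat, exponent reduces to 122 mod 12 = 2; 7^2 ≡ 10 (mod 13).
Mod 71: 40190 ≡ 4; by Fermat, exponent reduces to 122 mod 70 = 52; 4^52 ≡ 36 (mod 71).
Combine by CRT: x ≡ 24 (mod 53), x ≡ 10 (mod 13), x ≡ 36 (mod 71) ⇒ x ≡ 35110 (mod 48919).

35110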